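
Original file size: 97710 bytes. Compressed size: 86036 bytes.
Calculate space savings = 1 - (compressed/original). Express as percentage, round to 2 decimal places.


ratio = compressed/original = 86036/97710 = 0.880524
savings = 1 - ratio = 1 - 0.880524 = 0.119476
as a percentage: 0.119476 * 100 = 11.95%

Space savings = 1 - 86036/97710 = 11.95%


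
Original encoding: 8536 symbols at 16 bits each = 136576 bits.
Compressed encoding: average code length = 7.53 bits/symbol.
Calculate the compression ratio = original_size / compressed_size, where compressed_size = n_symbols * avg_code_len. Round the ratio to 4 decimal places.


original_size = n_symbols * orig_bits = 8536 * 16 = 136576 bits
compressed_size = n_symbols * avg_code_len = 8536 * 7.53 = 64276.08 bits
ratio = original_size / compressed_size = 136576 / 64276.08 = 2.1248

Compression ratio = 2.1248


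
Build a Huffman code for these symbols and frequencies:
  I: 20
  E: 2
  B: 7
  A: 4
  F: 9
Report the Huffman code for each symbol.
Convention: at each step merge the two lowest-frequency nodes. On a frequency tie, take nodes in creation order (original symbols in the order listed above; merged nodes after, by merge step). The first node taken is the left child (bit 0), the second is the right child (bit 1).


Huffman tree construction:
Step 1: Merge E(2) + A(4) = 6
Step 2: Merge (E+A)(6) + B(7) = 13
Step 3: Merge F(9) + ((E+A)+B)(13) = 22
Step 4: Merge I(20) + (F+((E+A)+B))(22) = 42
Read each symbol's code off the tree from the root (left child = 0, right child = 1).

Codes:
  I: 0 (length 1)
  E: 1100 (length 4)
  B: 111 (length 3)
  A: 1101 (length 4)
  F: 10 (length 2)
Average code length: 83/42 = 1.9762 bits/symbol


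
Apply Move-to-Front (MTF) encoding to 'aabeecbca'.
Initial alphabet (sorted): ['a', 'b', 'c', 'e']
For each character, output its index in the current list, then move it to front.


MTF encoding:
'a': index 0 in ['a', 'b', 'c', 'e'] -> ['a', 'b', 'c', 'e']
'a': index 0 in ['a', 'b', 'c', 'e'] -> ['a', 'b', 'c', 'e']
'b': index 1 in ['a', 'b', 'c', 'e'] -> ['b', 'a', 'c', 'e']
'e': index 3 in ['b', 'a', 'c', 'e'] -> ['e', 'b', 'a', 'c']
'e': index 0 in ['e', 'b', 'a', 'c'] -> ['e', 'b', 'a', 'c']
'c': index 3 in ['e', 'b', 'a', 'c'] -> ['c', 'e', 'b', 'a']
'b': index 2 in ['c', 'e', 'b', 'a'] -> ['b', 'c', 'e', 'a']
'c': index 1 in ['b', 'c', 'e', 'a'] -> ['c', 'b', 'e', 'a']
'a': index 3 in ['c', 'b', 'e', 'a'] -> ['a', 'c', 'b', 'e']


Output: [0, 0, 1, 3, 0, 3, 2, 1, 3]


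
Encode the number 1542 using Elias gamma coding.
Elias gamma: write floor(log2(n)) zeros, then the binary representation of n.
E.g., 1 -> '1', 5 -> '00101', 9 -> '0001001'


num_bits = floor(log2(1542)) + 1 = 11
leading_zeros = num_bits - 1 = 10
binary(1542) = 11000000110

Elias gamma(1542) = '0000000000' + '11000000110' = 000000000011000000110 (21 bits)


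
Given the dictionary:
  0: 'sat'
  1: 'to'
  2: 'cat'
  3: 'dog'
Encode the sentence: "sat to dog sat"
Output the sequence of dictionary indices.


Look up each word in the dictionary:
  'sat' -> 0
  'to' -> 1
  'dog' -> 3
  'sat' -> 0

Encoded: [0, 1, 3, 0]


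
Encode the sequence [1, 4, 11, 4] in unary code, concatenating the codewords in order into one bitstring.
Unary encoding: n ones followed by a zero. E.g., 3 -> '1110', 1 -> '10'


Encode each number as n ones followed by a terminating 0:
  1 -> 10 (2 bits)
  4 -> 11110 (5 bits)
  11 -> 111111111110 (12 bits)
  4 -> 11110 (5 bits)
Total length = 2 + 5 + 12 + 5 = 24 bits.

Unary([1, 4, 11, 4]) = 101111011111111111011110 (24 bits)


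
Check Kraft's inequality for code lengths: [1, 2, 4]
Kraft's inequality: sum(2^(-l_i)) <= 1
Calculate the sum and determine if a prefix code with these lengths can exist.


Sum = 2^(-1) + 2^(-2) + 2^(-4)
    = 0.5 + 0.25 + 0.0625
    = 13/16 = 0.8125
Since 0.8125 <= 1, Kraft's inequality IS satisfied.
A prefix code with these lengths CAN exist.

Kraft sum = 0.8125. Satisfied.


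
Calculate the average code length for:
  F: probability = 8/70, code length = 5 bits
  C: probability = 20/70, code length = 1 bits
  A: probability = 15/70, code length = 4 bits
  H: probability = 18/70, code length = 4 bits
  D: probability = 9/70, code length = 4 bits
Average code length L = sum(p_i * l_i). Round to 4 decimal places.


Weighted contributions p_i * l_i:
  F: (8/70) * 5 = 40/70
  C: (20/70) * 1 = 20/70
  A: (15/70) * 4 = 60/70
  H: (18/70) * 4 = 72/70
  D: (9/70) * 4 = 36/70
Sum = (40 + 20 + 60 + 72 + 36)/70 = 228/70

L = 228/70 = 3.2571 bits/symbol


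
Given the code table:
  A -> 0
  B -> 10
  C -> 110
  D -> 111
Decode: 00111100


Decoding:
0 -> A
0 -> A
111 -> D
10 -> B
0 -> A


Result: AADBA


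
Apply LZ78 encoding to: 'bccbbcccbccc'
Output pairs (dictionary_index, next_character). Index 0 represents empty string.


LZ78 encoding steps:
Dictionary: {0: ''}
Step 1: w='' (idx 0), next='b' -> output (0, 'b'), add 'b' as idx 1
Step 2: w='' (idx 0), next='c' -> output (0, 'c'), add 'c' as idx 2
Step 3: w='c' (idx 2), next='b' -> output (2, 'b'), add 'cb' as idx 3
Step 4: w='b' (idx 1), next='c' -> output (1, 'c'), add 'bc' as idx 4
Step 5: w='c' (idx 2), next='c' -> output (2, 'c'), add 'cc' as idx 5
Step 6: w='bc' (idx 4), next='c' -> output (4, 'c'), add 'bcc' as idx 6
Step 7: w='c' (idx 2), end of input -> output (2, '')


Encoded: [(0, 'b'), (0, 'c'), (2, 'b'), (1, 'c'), (2, 'c'), (4, 'c'), (2, '')]


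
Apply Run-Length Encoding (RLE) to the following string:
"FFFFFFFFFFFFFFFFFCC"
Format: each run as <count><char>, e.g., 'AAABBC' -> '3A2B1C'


Scanning runs left to right:
  i=0: run of 'F' x 17 -> '17F'
  i=17: run of 'C' x 2 -> '2C'

RLE = 17F2C


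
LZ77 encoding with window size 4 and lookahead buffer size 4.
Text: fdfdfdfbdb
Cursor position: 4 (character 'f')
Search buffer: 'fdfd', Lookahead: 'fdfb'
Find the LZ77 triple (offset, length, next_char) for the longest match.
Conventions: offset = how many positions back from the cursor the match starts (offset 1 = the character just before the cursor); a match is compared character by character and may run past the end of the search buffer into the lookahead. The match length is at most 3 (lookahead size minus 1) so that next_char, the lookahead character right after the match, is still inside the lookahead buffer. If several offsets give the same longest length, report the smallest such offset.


Try each offset into the search buffer:
  offset=1 (pos 3, char 'd'): match length 0
  offset=2 (pos 2, char 'f'): match length 3
  offset=3 (pos 1, char 'd'): match length 0
  offset=4 (pos 0, char 'f'): match length 3
Longest match has length 3, found at offsets 2, 4; take the smallest, offset 2.
next_char = character at position 4 + 3 = 7 -> 'b'

Best match: offset=2, length=3 (matching 'fdf' starting at position 2)
LZ77 triple: (2, 3, 'b')


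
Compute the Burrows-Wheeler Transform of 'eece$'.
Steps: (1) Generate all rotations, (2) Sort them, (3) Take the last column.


Rotations (sorted):
  0: $eece -> last char: e
  1: ce$ee -> last char: e
  2: e$eec -> last char: c
  3: ece$e -> last char: e
  4: eece$ -> last char: $


BWT = eece$


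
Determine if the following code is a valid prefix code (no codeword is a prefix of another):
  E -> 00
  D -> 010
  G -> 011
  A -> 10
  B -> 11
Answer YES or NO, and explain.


Checking each pair (does one codeword prefix another?):
  E='00' vs D='010': no prefix
  E='00' vs G='011': no prefix
  E='00' vs A='10': no prefix
  E='00' vs B='11': no prefix
  D='010' vs E='00': no prefix
  D='010' vs G='011': no prefix
  D='010' vs A='10': no prefix
  D='010' vs B='11': no prefix
  G='011' vs E='00': no prefix
  G='011' vs D='010': no prefix
  G='011' vs A='10': no prefix
  G='011' vs B='11': no prefix
  A='10' vs E='00': no prefix
  A='10' vs D='010': no prefix
  A='10' vs G='011': no prefix
  A='10' vs B='11': no prefix
  B='11' vs E='00': no prefix
  B='11' vs D='010': no prefix
  B='11' vs G='011': no prefix
  B='11' vs A='10': no prefix
No violation found over all pairs.

YES -- this is a valid prefix code. No codeword is a prefix of any other codeword.


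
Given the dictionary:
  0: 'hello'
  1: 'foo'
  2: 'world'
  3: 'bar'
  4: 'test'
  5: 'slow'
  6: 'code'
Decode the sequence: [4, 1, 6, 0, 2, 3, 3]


Look up each index in the dictionary:
  4 -> 'test'
  1 -> 'foo'
  6 -> 'code'
  0 -> 'hello'
  2 -> 'world'
  3 -> 'bar'
  3 -> 'bar'

Decoded: "test foo code hello world bar bar"


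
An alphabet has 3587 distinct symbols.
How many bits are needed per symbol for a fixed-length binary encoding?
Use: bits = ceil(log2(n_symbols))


log2(3587) = 11.8086
Bracket: 2^11 = 2048 < 3587 <= 2^12 = 4096
So ceil(log2(3587)) = 12

bits = ceil(log2(3587)) = ceil(11.8086) = 12 bits


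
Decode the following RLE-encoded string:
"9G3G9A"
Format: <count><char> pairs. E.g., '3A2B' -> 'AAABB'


Expanding each <count><char> pair:
  9G -> 'GGGGGGGGG'
  3G -> 'GGG'
  9A -> 'AAAAAAAAA'

Decoded = GGGGGGGGGGGGAAAAAAAAA


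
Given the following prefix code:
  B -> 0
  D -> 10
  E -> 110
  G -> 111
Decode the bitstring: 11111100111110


Decoding step by step:
Bits 111 -> G
Bits 111 -> G
Bits 0 -> B
Bits 0 -> B
Bits 111 -> G
Bits 110 -> E


Decoded message: GGBBGE


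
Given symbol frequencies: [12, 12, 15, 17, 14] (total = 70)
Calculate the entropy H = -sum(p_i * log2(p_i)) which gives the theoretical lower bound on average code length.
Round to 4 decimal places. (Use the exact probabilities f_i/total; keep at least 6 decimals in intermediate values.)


Per-symbol terms -p_i * log2(p_i) with p_i = f_i/70:
  p = 12/70 = 0.171429: log2(p) = -2.544321, -p*log2(p) = 0.436169
  p = 12/70 = 0.171429: log2(p) = -2.544321, -p*log2(p) = 0.436169
  p = 15/70 = 0.214286: log2(p) = -2.222392, -p*log2(p) = 0.476227
  p = 17/70 = 0.242857: log2(p) = -2.041820, -p*log2(p) = 0.495871
  p = 14/70 = 0.200000: log2(p) = -2.321928, -p*log2(p) = 0.464386
H = 0.436169 + 0.436169 + 0.476227 + 0.495871 + 0.464386 = 2.308822

H = 2.3088 bits/symbol


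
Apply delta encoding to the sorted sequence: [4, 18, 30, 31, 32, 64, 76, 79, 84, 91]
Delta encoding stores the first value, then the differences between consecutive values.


First value: 4
Deltas:
  18 - 4 = 14
  30 - 18 = 12
  31 - 30 = 1
  32 - 31 = 1
  64 - 32 = 32
  76 - 64 = 12
  79 - 76 = 3
  84 - 79 = 5
  91 - 84 = 7


Delta encoded: [4, 14, 12, 1, 1, 32, 12, 3, 5, 7]


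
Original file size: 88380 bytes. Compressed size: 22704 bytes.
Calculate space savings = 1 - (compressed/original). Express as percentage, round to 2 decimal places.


ratio = compressed/original = 22704/88380 = 0.256891
savings = 1 - ratio = 1 - 0.256891 = 0.743109
as a percentage: 0.743109 * 100 = 74.31%

Space savings = 1 - 22704/88380 = 74.31%


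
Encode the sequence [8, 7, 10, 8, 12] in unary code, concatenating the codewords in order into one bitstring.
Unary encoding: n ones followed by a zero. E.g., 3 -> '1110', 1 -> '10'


Encode each number as n ones followed by a terminating 0:
  8 -> 111111110 (9 bits)
  7 -> 11111110 (8 bits)
  10 -> 11111111110 (11 bits)
  8 -> 111111110 (9 bits)
  12 -> 1111111111110 (13 bits)
Total length = 9 + 8 + 11 + 9 + 13 = 50 bits.

Unary([8, 7, 10, 8, 12]) = 11111111011111110111111111101111111101111111111110 (50 bits)


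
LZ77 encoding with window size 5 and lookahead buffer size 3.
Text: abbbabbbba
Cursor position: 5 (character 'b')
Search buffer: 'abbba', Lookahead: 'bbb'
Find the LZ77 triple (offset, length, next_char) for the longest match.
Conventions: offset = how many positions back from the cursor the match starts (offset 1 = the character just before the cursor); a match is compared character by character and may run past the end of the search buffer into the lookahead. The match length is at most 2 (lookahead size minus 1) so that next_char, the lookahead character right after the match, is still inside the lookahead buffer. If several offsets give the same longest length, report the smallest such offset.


Try each offset into the search buffer:
  offset=1 (pos 4, char 'a'): match length 0
  offset=2 (pos 3, char 'b'): match length 1
  offset=3 (pos 2, char 'b'): match length 2
  offset=4 (pos 1, char 'b'): match length 2
  offset=5 (pos 0, char 'a'): match length 0
Longest match has length 2, found at offsets 3, 4; take the smallest, offset 3.
next_char = character at position 5 + 2 = 7 -> 'b'

Best match: offset=3, length=2 (matching 'bb' starting at position 2)
LZ77 triple: (3, 2, 'b')


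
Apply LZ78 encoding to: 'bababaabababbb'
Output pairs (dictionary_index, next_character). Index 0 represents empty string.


LZ78 encoding steps:
Dictionary: {0: ''}
Step 1: w='' (idx 0), next='b' -> output (0, 'b'), add 'b' as idx 1
Step 2: w='' (idx 0), next='a' -> output (0, 'a'), add 'a' as idx 2
Step 3: w='b' (idx 1), next='a' -> output (1, 'a'), add 'ba' as idx 3
Step 4: w='ba' (idx 3), next='a' -> output (3, 'a'), add 'baa' as idx 4
Step 5: w='ba' (idx 3), next='b' -> output (3, 'b'), add 'bab' as idx 5
Step 6: w='a' (idx 2), next='b' -> output (2, 'b'), add 'ab' as idx 6
Step 7: w='b' (idx 1), next='b' -> output (1, 'b'), add 'bb' as idx 7


Encoded: [(0, 'b'), (0, 'a'), (1, 'a'), (3, 'a'), (3, 'b'), (2, 'b'), (1, 'b')]


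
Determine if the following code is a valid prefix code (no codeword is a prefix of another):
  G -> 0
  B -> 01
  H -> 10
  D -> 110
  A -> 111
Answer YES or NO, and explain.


Checking each pair (does one codeword prefix another?):
  G='0' vs B='01': prefix -- VIOLATION

NO -- this is NOT a valid prefix code. G (0) is a prefix of B (01).


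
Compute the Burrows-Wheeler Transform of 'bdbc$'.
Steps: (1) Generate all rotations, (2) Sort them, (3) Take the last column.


Rotations (sorted):
  0: $bdbc -> last char: c
  1: bc$bd -> last char: d
  2: bdbc$ -> last char: $
  3: c$bdb -> last char: b
  4: dbc$b -> last char: b


BWT = cd$bb


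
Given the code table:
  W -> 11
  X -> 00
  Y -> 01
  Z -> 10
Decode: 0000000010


Decoding:
00 -> X
00 -> X
00 -> X
00 -> X
10 -> Z


Result: XXXXZ


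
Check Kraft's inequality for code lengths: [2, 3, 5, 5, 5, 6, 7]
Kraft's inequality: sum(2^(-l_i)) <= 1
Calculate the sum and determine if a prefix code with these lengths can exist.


Sum = 2^(-2) + 2^(-3) + 2^(-5) + 2^(-5) + 2^(-5) + 2^(-6) + 2^(-7)
    = 0.25 + 0.125 + 0.03125 + 0.03125 + 0.03125 + 0.015625 + 0.0078125
    = 63/128 = 0.4921875
Since 0.4921875 <= 1, Kraft's inequality IS satisfied.
A prefix code with these lengths CAN exist.

Kraft sum = 0.4921875. Satisfied.


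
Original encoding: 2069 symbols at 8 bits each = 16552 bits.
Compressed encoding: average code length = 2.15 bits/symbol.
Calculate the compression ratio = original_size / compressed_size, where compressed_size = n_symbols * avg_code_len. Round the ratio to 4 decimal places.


original_size = n_symbols * orig_bits = 2069 * 8 = 16552 bits
compressed_size = n_symbols * avg_code_len = 2069 * 2.15 = 4448.35 bits
ratio = original_size / compressed_size = 16552 / 4448.35 = 3.7209

Compression ratio = 3.7209


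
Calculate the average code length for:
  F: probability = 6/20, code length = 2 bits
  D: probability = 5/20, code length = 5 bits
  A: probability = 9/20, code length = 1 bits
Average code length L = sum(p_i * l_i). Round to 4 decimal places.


Weighted contributions p_i * l_i:
  F: (6/20) * 2 = 12/20
  D: (5/20) * 5 = 25/20
  A: (9/20) * 1 = 9/20
Sum = (12 + 25 + 9)/20 = 46/20

L = 46/20 = 2.3000 bits/symbol


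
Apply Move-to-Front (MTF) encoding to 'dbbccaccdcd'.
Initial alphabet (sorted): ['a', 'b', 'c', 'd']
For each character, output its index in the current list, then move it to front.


MTF encoding:
'd': index 3 in ['a', 'b', 'c', 'd'] -> ['d', 'a', 'b', 'c']
'b': index 2 in ['d', 'a', 'b', 'c'] -> ['b', 'd', 'a', 'c']
'b': index 0 in ['b', 'd', 'a', 'c'] -> ['b', 'd', 'a', 'c']
'c': index 3 in ['b', 'd', 'a', 'c'] -> ['c', 'b', 'd', 'a']
'c': index 0 in ['c', 'b', 'd', 'a'] -> ['c', 'b', 'd', 'a']
'a': index 3 in ['c', 'b', 'd', 'a'] -> ['a', 'c', 'b', 'd']
'c': index 1 in ['a', 'c', 'b', 'd'] -> ['c', 'a', 'b', 'd']
'c': index 0 in ['c', 'a', 'b', 'd'] -> ['c', 'a', 'b', 'd']
'd': index 3 in ['c', 'a', 'b', 'd'] -> ['d', 'c', 'a', 'b']
'c': index 1 in ['d', 'c', 'a', 'b'] -> ['c', 'd', 'a', 'b']
'd': index 1 in ['c', 'd', 'a', 'b'] -> ['d', 'c', 'a', 'b']


Output: [3, 2, 0, 3, 0, 3, 1, 0, 3, 1, 1]


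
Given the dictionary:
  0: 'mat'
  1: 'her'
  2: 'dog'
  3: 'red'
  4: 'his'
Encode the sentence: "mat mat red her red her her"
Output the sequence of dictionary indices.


Look up each word in the dictionary:
  'mat' -> 0
  'mat' -> 0
  'red' -> 3
  'her' -> 1
  'red' -> 3
  'her' -> 1
  'her' -> 1

Encoded: [0, 0, 3, 1, 3, 1, 1]


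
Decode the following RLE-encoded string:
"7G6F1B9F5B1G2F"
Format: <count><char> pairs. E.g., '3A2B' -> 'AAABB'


Expanding each <count><char> pair:
  7G -> 'GGGGGGG'
  6F -> 'FFFFFF'
  1B -> 'B'
  9F -> 'FFFFFFFFF'
  5B -> 'BBBBB'
  1G -> 'G'
  2F -> 'FF'

Decoded = GGGGGGGFFFFFFBFFFFFFFFFBBBBBGFF


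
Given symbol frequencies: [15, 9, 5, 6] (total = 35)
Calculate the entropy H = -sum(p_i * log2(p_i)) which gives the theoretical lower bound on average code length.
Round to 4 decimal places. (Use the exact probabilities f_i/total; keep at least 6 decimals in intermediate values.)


Per-symbol terms -p_i * log2(p_i) with p_i = f_i/35:
  p = 15/35 = 0.428571: log2(p) = -1.222392, -p*log2(p) = 0.523882
  p = 9/35 = 0.257143: log2(p) = -1.959358, -p*log2(p) = 0.503835
  p = 5/35 = 0.142857: log2(p) = -2.807355, -p*log2(p) = 0.401051
  p = 6/35 = 0.171429: log2(p) = -2.544321, -p*log2(p) = 0.436169
H = 0.523882 + 0.503835 + 0.401051 + 0.436169 = 1.864937

H = 1.8649 bits/symbol


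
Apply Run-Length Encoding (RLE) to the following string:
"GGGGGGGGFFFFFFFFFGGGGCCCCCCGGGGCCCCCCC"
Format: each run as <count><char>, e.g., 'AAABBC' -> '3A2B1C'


Scanning runs left to right:
  i=0: run of 'G' x 8 -> '8G'
  i=8: run of 'F' x 9 -> '9F'
  i=17: run of 'G' x 4 -> '4G'
  i=21: run of 'C' x 6 -> '6C'
  i=27: run of 'G' x 4 -> '4G'
  i=31: run of 'C' x 7 -> '7C'

RLE = 8G9F4G6C4G7C


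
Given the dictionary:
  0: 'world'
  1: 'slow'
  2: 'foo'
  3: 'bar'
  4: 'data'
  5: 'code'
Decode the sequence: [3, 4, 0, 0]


Look up each index in the dictionary:
  3 -> 'bar'
  4 -> 'data'
  0 -> 'world'
  0 -> 'world'

Decoded: "bar data world world"


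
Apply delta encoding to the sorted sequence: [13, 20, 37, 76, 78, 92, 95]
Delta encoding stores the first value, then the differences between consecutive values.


First value: 13
Deltas:
  20 - 13 = 7
  37 - 20 = 17
  76 - 37 = 39
  78 - 76 = 2
  92 - 78 = 14
  95 - 92 = 3


Delta encoded: [13, 7, 17, 39, 2, 14, 3]


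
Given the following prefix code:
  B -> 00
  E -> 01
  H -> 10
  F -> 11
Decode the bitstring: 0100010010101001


Decoding step by step:
Bits 01 -> E
Bits 00 -> B
Bits 01 -> E
Bits 00 -> B
Bits 10 -> H
Bits 10 -> H
Bits 10 -> H
Bits 01 -> E


Decoded message: EBEBHHHE


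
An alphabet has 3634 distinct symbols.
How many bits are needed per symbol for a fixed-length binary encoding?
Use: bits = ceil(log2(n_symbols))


log2(3634) = 11.8273
Bracket: 2^11 = 2048 < 3634 <= 2^12 = 4096
So ceil(log2(3634)) = 12

bits = ceil(log2(3634)) = ceil(11.8273) = 12 bits


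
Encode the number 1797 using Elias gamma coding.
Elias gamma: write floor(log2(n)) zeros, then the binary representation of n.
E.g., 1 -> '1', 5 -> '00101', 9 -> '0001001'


num_bits = floor(log2(1797)) + 1 = 11
leading_zeros = num_bits - 1 = 10
binary(1797) = 11100000101

Elias gamma(1797) = '0000000000' + '11100000101' = 000000000011100000101 (21 bits)


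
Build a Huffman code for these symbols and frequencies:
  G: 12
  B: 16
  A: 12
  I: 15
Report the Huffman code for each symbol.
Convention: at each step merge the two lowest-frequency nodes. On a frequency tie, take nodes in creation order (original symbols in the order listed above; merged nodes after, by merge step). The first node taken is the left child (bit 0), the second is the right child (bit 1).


Huffman tree construction:
Step 1: Merge G(12) + A(12) = 24
Step 2: Merge I(15) + B(16) = 31
Step 3: Merge (G+A)(24) + (I+B)(31) = 55
Read each symbol's code off the tree from the root (left child = 0, right child = 1).

Codes:
  G: 00 (length 2)
  B: 11 (length 2)
  A: 01 (length 2)
  I: 10 (length 2)
Average code length: 110/55 = 2.0000 bits/symbol


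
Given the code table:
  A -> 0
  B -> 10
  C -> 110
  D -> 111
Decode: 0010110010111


Decoding:
0 -> A
0 -> A
10 -> B
110 -> C
0 -> A
10 -> B
111 -> D


Result: AABCABD


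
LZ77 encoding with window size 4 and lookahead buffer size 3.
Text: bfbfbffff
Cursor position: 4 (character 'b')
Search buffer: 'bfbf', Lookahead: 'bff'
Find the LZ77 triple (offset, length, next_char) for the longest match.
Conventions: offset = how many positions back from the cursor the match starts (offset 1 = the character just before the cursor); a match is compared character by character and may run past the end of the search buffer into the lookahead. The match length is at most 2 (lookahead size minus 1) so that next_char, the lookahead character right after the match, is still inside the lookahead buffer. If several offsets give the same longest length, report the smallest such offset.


Try each offset into the search buffer:
  offset=1 (pos 3, char 'f'): match length 0
  offset=2 (pos 2, char 'b'): match length 2
  offset=3 (pos 1, char 'f'): match length 0
  offset=4 (pos 0, char 'b'): match length 2
Longest match has length 2, found at offsets 2, 4; take the smallest, offset 2.
next_char = character at position 4 + 2 = 6 -> 'f'

Best match: offset=2, length=2 (matching 'bf' starting at position 2)
LZ77 triple: (2, 2, 'f')


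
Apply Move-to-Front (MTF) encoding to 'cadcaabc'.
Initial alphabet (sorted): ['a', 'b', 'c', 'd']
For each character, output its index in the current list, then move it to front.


MTF encoding:
'c': index 2 in ['a', 'b', 'c', 'd'] -> ['c', 'a', 'b', 'd']
'a': index 1 in ['c', 'a', 'b', 'd'] -> ['a', 'c', 'b', 'd']
'd': index 3 in ['a', 'c', 'b', 'd'] -> ['d', 'a', 'c', 'b']
'c': index 2 in ['d', 'a', 'c', 'b'] -> ['c', 'd', 'a', 'b']
'a': index 2 in ['c', 'd', 'a', 'b'] -> ['a', 'c', 'd', 'b']
'a': index 0 in ['a', 'c', 'd', 'b'] -> ['a', 'c', 'd', 'b']
'b': index 3 in ['a', 'c', 'd', 'b'] -> ['b', 'a', 'c', 'd']
'c': index 2 in ['b', 'a', 'c', 'd'] -> ['c', 'b', 'a', 'd']


Output: [2, 1, 3, 2, 2, 0, 3, 2]


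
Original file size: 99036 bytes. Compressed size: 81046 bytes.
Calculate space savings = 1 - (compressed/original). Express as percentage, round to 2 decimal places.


ratio = compressed/original = 81046/99036 = 0.818349
savings = 1 - ratio = 1 - 0.818349 = 0.181651
as a percentage: 0.181651 * 100 = 18.17%

Space savings = 1 - 81046/99036 = 18.17%


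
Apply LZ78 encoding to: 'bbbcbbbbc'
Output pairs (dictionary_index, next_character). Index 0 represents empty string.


LZ78 encoding steps:
Dictionary: {0: ''}
Step 1: w='' (idx 0), next='b' -> output (0, 'b'), add 'b' as idx 1
Step 2: w='b' (idx 1), next='b' -> output (1, 'b'), add 'bb' as idx 2
Step 3: w='' (idx 0), next='c' -> output (0, 'c'), add 'c' as idx 3
Step 4: w='bb' (idx 2), next='b' -> output (2, 'b'), add 'bbb' as idx 4
Step 5: w='b' (idx 1), next='c' -> output (1, 'c'), add 'bc' as idx 5


Encoded: [(0, 'b'), (1, 'b'), (0, 'c'), (2, 'b'), (1, 'c')]


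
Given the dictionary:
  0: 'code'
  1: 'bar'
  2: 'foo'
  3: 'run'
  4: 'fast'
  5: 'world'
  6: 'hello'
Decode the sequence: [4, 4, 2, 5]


Look up each index in the dictionary:
  4 -> 'fast'
  4 -> 'fast'
  2 -> 'foo'
  5 -> 'world'

Decoded: "fast fast foo world"


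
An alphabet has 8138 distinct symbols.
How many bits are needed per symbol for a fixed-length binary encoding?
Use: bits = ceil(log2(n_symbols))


log2(8138) = 12.9905
Bracket: 2^12 = 4096 < 8138 <= 2^13 = 8192
So ceil(log2(8138)) = 13

bits = ceil(log2(8138)) = ceil(12.9905) = 13 bits


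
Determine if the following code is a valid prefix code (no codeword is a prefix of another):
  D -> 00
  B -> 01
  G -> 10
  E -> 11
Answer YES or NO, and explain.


Checking each pair (does one codeword prefix another?):
  D='00' vs B='01': no prefix
  D='00' vs G='10': no prefix
  D='00' vs E='11': no prefix
  B='01' vs D='00': no prefix
  B='01' vs G='10': no prefix
  B='01' vs E='11': no prefix
  G='10' vs D='00': no prefix
  G='10' vs B='01': no prefix
  G='10' vs E='11': no prefix
  E='11' vs D='00': no prefix
  E='11' vs B='01': no prefix
  E='11' vs G='10': no prefix
No violation found over all pairs.

YES -- this is a valid prefix code. No codeword is a prefix of any other codeword.


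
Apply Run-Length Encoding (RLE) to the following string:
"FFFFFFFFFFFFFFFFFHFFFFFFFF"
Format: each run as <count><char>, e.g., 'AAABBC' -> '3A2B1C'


Scanning runs left to right:
  i=0: run of 'F' x 17 -> '17F'
  i=17: run of 'H' x 1 -> '1H'
  i=18: run of 'F' x 8 -> '8F'

RLE = 17F1H8F


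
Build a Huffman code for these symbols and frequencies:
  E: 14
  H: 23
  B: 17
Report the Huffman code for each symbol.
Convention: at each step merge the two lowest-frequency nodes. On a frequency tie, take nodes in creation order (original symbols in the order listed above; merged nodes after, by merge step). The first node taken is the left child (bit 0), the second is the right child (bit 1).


Huffman tree construction:
Step 1: Merge E(14) + B(17) = 31
Step 2: Merge H(23) + (E+B)(31) = 54
Read each symbol's code off the tree from the root (left child = 0, right child = 1).

Codes:
  E: 10 (length 2)
  H: 0 (length 1)
  B: 11 (length 2)
Average code length: 85/54 = 1.5741 bits/symbol


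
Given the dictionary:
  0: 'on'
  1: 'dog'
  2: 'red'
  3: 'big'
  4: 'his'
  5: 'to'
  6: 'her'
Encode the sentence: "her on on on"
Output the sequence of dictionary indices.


Look up each word in the dictionary:
  'her' -> 6
  'on' -> 0
  'on' -> 0
  'on' -> 0

Encoded: [6, 0, 0, 0]


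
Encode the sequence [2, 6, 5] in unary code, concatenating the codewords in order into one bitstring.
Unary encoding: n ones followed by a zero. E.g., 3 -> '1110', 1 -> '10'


Encode each number as n ones followed by a terminating 0:
  2 -> 110 (3 bits)
  6 -> 1111110 (7 bits)
  5 -> 111110 (6 bits)
Total length = 3 + 7 + 6 = 16 bits.

Unary([2, 6, 5]) = 1101111110111110 (16 bits)


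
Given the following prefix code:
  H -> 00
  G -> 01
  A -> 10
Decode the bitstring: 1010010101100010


Decoding step by step:
Bits 10 -> A
Bits 10 -> A
Bits 01 -> G
Bits 01 -> G
Bits 01 -> G
Bits 10 -> A
Bits 00 -> H
Bits 10 -> A


Decoded message: AAGGGAHA


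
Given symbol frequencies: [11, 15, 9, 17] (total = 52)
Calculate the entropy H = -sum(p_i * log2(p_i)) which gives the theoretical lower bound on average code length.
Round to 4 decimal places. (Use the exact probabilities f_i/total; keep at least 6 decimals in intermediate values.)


Per-symbol terms -p_i * log2(p_i) with p_i = f_i/52:
  p = 11/52 = 0.211538: log2(p) = -2.241008, -p*log2(p) = 0.474059
  p = 15/52 = 0.288462: log2(p) = -1.793549, -p*log2(p) = 0.517370
  p = 9/52 = 0.173077: log2(p) = -2.530515, -p*log2(p) = 0.437974
  p = 17/52 = 0.326923: log2(p) = -1.612977, -p*log2(p) = 0.527319
H = 0.474059 + 0.517370 + 0.437974 + 0.527319 = 1.956722

H = 1.9567 bits/symbol


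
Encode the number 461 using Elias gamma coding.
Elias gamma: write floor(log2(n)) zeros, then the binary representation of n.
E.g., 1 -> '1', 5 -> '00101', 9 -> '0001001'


num_bits = floor(log2(461)) + 1 = 9
leading_zeros = num_bits - 1 = 8
binary(461) = 111001101

Elias gamma(461) = '00000000' + '111001101' = 00000000111001101 (17 bits)


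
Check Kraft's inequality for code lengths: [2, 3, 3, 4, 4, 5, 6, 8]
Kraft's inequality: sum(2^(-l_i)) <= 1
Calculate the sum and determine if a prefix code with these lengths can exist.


Sum = 2^(-2) + 2^(-3) + 2^(-3) + 2^(-4) + 2^(-4) + 2^(-5) + 2^(-6) + 2^(-8)
    = 0.25 + 0.125 + 0.125 + 0.0625 + 0.0625 + 0.03125 + 0.015625 + 0.00390625
    = 173/256 = 0.67578125
Since 0.67578125 <= 1, Kraft's inequality IS satisfied.
A prefix code with these lengths CAN exist.

Kraft sum = 0.67578125. Satisfied.


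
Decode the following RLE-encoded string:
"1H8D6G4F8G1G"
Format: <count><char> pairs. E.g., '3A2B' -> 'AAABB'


Expanding each <count><char> pair:
  1H -> 'H'
  8D -> 'DDDDDDDD'
  6G -> 'GGGGGG'
  4F -> 'FFFF'
  8G -> 'GGGGGGGG'
  1G -> 'G'

Decoded = HDDDDDDDDGGGGGGFFFFGGGGGGGGG


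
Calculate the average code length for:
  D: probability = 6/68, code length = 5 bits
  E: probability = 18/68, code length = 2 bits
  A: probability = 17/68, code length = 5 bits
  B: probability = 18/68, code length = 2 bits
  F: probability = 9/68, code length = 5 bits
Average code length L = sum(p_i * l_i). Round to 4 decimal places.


Weighted contributions p_i * l_i:
  D: (6/68) * 5 = 30/68
  E: (18/68) * 2 = 36/68
  A: (17/68) * 5 = 85/68
  B: (18/68) * 2 = 36/68
  F: (9/68) * 5 = 45/68
Sum = (30 + 36 + 85 + 36 + 45)/68 = 232/68

L = 232/68 = 3.4118 bits/symbol


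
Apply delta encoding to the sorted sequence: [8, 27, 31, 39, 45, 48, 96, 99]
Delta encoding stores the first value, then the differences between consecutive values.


First value: 8
Deltas:
  27 - 8 = 19
  31 - 27 = 4
  39 - 31 = 8
  45 - 39 = 6
  48 - 45 = 3
  96 - 48 = 48
  99 - 96 = 3


Delta encoded: [8, 19, 4, 8, 6, 3, 48, 3]


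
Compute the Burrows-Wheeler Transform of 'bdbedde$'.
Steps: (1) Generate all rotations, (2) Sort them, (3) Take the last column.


Rotations (sorted):
  0: $bdbedde -> last char: e
  1: bdbedde$ -> last char: $
  2: bedde$bd -> last char: d
  3: dbedde$b -> last char: b
  4: dde$bdbe -> last char: e
  5: de$bdbed -> last char: d
  6: e$bdbedd -> last char: d
  7: edde$bdb -> last char: b


BWT = e$dbeddb


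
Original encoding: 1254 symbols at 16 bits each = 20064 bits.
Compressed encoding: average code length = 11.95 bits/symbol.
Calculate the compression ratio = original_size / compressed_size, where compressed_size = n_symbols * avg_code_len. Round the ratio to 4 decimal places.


original_size = n_symbols * orig_bits = 1254 * 16 = 20064 bits
compressed_size = n_symbols * avg_code_len = 1254 * 11.95 = 14985.3 bits
ratio = original_size / compressed_size = 20064 / 14985.3 = 1.3389

Compression ratio = 1.3389


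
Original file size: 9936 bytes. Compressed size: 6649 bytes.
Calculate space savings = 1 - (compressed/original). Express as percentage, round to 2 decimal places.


ratio = compressed/original = 6649/9936 = 0.669183
savings = 1 - ratio = 1 - 0.669183 = 0.330817
as a percentage: 0.330817 * 100 = 33.08%

Space savings = 1 - 6649/9936 = 33.08%


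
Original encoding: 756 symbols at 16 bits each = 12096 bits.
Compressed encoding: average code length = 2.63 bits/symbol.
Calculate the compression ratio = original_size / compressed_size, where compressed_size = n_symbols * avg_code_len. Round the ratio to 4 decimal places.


original_size = n_symbols * orig_bits = 756 * 16 = 12096 bits
compressed_size = n_symbols * avg_code_len = 756 * 2.63 = 1988.28 bits
ratio = original_size / compressed_size = 12096 / 1988.28 = 6.0837

Compression ratio = 6.0837


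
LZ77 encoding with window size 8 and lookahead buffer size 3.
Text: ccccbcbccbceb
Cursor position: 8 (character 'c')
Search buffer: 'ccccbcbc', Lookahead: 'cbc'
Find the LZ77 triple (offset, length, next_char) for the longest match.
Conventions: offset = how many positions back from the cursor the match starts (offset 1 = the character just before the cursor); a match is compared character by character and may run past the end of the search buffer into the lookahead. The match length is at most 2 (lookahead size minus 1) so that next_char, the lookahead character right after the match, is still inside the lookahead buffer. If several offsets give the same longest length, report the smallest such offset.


Try each offset into the search buffer:
  offset=1 (pos 7, char 'c'): match length 1
  offset=2 (pos 6, char 'b'): match length 0
  offset=3 (pos 5, char 'c'): match length 2
  offset=4 (pos 4, char 'b'): match length 0
  offset=5 (pos 3, char 'c'): match length 2
  offset=6 (pos 2, char 'c'): match length 1
  offset=7 (pos 1, char 'c'): match length 1
  offset=8 (pos 0, char 'c'): match length 1
Longest match has length 2, found at offsets 3, 5; take the smallest, offset 3.
next_char = character at position 8 + 2 = 10 -> 'c'

Best match: offset=3, length=2 (matching 'cb' starting at position 5)
LZ77 triple: (3, 2, 'c')


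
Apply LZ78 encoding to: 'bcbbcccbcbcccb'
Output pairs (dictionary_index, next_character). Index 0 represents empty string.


LZ78 encoding steps:
Dictionary: {0: ''}
Step 1: w='' (idx 0), next='b' -> output (0, 'b'), add 'b' as idx 1
Step 2: w='' (idx 0), next='c' -> output (0, 'c'), add 'c' as idx 2
Step 3: w='b' (idx 1), next='b' -> output (1, 'b'), add 'bb' as idx 3
Step 4: w='c' (idx 2), next='c' -> output (2, 'c'), add 'cc' as idx 4
Step 5: w='c' (idx 2), next='b' -> output (2, 'b'), add 'cb' as idx 5
Step 6: w='cb' (idx 5), next='c' -> output (5, 'c'), add 'cbc' as idx 6
Step 7: w='cc' (idx 4), next='b' -> output (4, 'b'), add 'ccb' as idx 7


Encoded: [(0, 'b'), (0, 'c'), (1, 'b'), (2, 'c'), (2, 'b'), (5, 'c'), (4, 'b')]


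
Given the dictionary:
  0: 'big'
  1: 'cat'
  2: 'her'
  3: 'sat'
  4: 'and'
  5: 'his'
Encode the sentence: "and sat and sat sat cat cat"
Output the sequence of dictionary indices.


Look up each word in the dictionary:
  'and' -> 4
  'sat' -> 3
  'and' -> 4
  'sat' -> 3
  'sat' -> 3
  'cat' -> 1
  'cat' -> 1

Encoded: [4, 3, 4, 3, 3, 1, 1]


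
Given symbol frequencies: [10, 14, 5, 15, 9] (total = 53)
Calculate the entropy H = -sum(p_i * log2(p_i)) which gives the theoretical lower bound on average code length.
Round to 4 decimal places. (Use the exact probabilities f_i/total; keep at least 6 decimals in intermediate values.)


Per-symbol terms -p_i * log2(p_i) with p_i = f_i/53:
  p = 10/53 = 0.188679: log2(p) = -2.405992, -p*log2(p) = 0.453961
  p = 14/53 = 0.264151: log2(p) = -1.920566, -p*log2(p) = 0.507319
  p = 5/53 = 0.094340: log2(p) = -3.405992, -p*log2(p) = 0.321320
  p = 15/53 = 0.283019: log2(p) = -1.821030, -p*log2(p) = 0.515386
  p = 9/53 = 0.169811: log2(p) = -2.557995, -p*log2(p) = 0.434377
H = 0.453961 + 0.507319 + 0.321320 + 0.515386 + 0.434377 = 2.232363

H = 2.2324 bits/symbol


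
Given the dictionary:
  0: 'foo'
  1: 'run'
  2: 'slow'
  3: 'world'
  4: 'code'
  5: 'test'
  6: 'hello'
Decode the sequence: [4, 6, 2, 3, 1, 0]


Look up each index in the dictionary:
  4 -> 'code'
  6 -> 'hello'
  2 -> 'slow'
  3 -> 'world'
  1 -> 'run'
  0 -> 'foo'

Decoded: "code hello slow world run foo"


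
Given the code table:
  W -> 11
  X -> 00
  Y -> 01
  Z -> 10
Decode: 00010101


Decoding:
00 -> X
01 -> Y
01 -> Y
01 -> Y


Result: XYYY


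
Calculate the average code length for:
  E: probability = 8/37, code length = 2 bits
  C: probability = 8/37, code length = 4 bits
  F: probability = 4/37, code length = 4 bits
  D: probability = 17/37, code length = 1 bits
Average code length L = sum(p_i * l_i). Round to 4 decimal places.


Weighted contributions p_i * l_i:
  E: (8/37) * 2 = 16/37
  C: (8/37) * 4 = 32/37
  F: (4/37) * 4 = 16/37
  D: (17/37) * 1 = 17/37
Sum = (16 + 32 + 16 + 17)/37 = 81/37

L = 81/37 = 2.1892 bits/symbol


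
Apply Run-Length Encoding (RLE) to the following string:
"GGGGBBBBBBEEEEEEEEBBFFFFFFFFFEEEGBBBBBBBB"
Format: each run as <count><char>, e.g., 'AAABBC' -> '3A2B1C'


Scanning runs left to right:
  i=0: run of 'G' x 4 -> '4G'
  i=4: run of 'B' x 6 -> '6B'
  i=10: run of 'E' x 8 -> '8E'
  i=18: run of 'B' x 2 -> '2B'
  i=20: run of 'F' x 9 -> '9F'
  i=29: run of 'E' x 3 -> '3E'
  i=32: run of 'G' x 1 -> '1G'
  i=33: run of 'B' x 8 -> '8B'

RLE = 4G6B8E2B9F3E1G8B


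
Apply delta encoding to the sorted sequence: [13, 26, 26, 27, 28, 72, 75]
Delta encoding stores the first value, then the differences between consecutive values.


First value: 13
Deltas:
  26 - 13 = 13
  26 - 26 = 0
  27 - 26 = 1
  28 - 27 = 1
  72 - 28 = 44
  75 - 72 = 3


Delta encoded: [13, 13, 0, 1, 1, 44, 3]


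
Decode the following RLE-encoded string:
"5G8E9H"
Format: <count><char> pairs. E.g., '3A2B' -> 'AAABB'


Expanding each <count><char> pair:
  5G -> 'GGGGG'
  8E -> 'EEEEEEEE'
  9H -> 'HHHHHHHHH'

Decoded = GGGGGEEEEEEEEHHHHHHHHH


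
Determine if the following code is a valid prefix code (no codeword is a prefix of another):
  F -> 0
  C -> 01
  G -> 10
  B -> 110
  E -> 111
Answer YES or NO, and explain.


Checking each pair (does one codeword prefix another?):
  F='0' vs C='01': prefix -- VIOLATION

NO -- this is NOT a valid prefix code. F (0) is a prefix of C (01).


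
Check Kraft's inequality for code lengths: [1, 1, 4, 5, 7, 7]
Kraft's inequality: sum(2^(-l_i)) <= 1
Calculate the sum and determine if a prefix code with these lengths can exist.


Sum = 2^(-1) + 2^(-1) + 2^(-4) + 2^(-5) + 2^(-7) + 2^(-7)
    = 0.5 + 0.5 + 0.0625 + 0.03125 + 0.0078125 + 0.0078125
    = 142/128 = 1.109375
Since 1.109375 > 1, Kraft's inequality is NOT satisfied.
A prefix code with these lengths CANNOT exist.

Kraft sum = 1.109375. Not satisfied.


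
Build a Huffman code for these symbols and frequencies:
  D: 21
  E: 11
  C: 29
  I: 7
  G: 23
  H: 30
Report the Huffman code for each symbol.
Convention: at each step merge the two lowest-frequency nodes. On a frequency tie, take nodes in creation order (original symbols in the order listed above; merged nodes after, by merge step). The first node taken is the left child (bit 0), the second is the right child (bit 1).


Huffman tree construction:
Step 1: Merge I(7) + E(11) = 18
Step 2: Merge (I+E)(18) + D(21) = 39
Step 3: Merge G(23) + C(29) = 52
Step 4: Merge H(30) + ((I+E)+D)(39) = 69
Step 5: Merge (G+C)(52) + (H+((I+E)+D))(69) = 121
Read each symbol's code off the tree from the root (left child = 0, right child = 1).

Codes:
  D: 111 (length 3)
  E: 1101 (length 4)
  C: 01 (length 2)
  I: 1100 (length 4)
  G: 00 (length 2)
  H: 10 (length 2)
Average code length: 299/121 = 2.4711 bits/symbol


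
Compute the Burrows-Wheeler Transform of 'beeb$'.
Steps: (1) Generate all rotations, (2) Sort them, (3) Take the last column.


Rotations (sorted):
  0: $beeb -> last char: b
  1: b$bee -> last char: e
  2: beeb$ -> last char: $
  3: eb$be -> last char: e
  4: eeb$b -> last char: b


BWT = be$eb


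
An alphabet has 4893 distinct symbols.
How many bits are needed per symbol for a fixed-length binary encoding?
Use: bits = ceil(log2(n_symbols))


log2(4893) = 12.2565
Bracket: 2^12 = 4096 < 4893 <= 2^13 = 8192
So ceil(log2(4893)) = 13

bits = ceil(log2(4893)) = ceil(12.2565) = 13 bits


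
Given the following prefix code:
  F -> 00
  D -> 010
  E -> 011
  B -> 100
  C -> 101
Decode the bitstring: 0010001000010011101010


Decoding step by step:
Bits 00 -> F
Bits 100 -> B
Bits 010 -> D
Bits 00 -> F
Bits 010 -> D
Bits 011 -> E
Bits 101 -> C
Bits 010 -> D


Decoded message: FBDFDECD


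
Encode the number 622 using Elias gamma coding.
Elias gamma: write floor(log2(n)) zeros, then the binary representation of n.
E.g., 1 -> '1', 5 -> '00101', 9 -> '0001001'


num_bits = floor(log2(622)) + 1 = 10
leading_zeros = num_bits - 1 = 9
binary(622) = 1001101110

Elias gamma(622) = '000000000' + '1001101110' = 0000000001001101110 (19 bits)


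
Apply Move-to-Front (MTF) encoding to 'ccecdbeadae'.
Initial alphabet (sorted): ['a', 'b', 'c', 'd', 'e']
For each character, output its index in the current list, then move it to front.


MTF encoding:
'c': index 2 in ['a', 'b', 'c', 'd', 'e'] -> ['c', 'a', 'b', 'd', 'e']
'c': index 0 in ['c', 'a', 'b', 'd', 'e'] -> ['c', 'a', 'b', 'd', 'e']
'e': index 4 in ['c', 'a', 'b', 'd', 'e'] -> ['e', 'c', 'a', 'b', 'd']
'c': index 1 in ['e', 'c', 'a', 'b', 'd'] -> ['c', 'e', 'a', 'b', 'd']
'd': index 4 in ['c', 'e', 'a', 'b', 'd'] -> ['d', 'c', 'e', 'a', 'b']
'b': index 4 in ['d', 'c', 'e', 'a', 'b'] -> ['b', 'd', 'c', 'e', 'a']
'e': index 3 in ['b', 'd', 'c', 'e', 'a'] -> ['e', 'b', 'd', 'c', 'a']
'a': index 4 in ['e', 'b', 'd', 'c', 'a'] -> ['a', 'e', 'b', 'd', 'c']
'd': index 3 in ['a', 'e', 'b', 'd', 'c'] -> ['d', 'a', 'e', 'b', 'c']
'a': index 1 in ['d', 'a', 'e', 'b', 'c'] -> ['a', 'd', 'e', 'b', 'c']
'e': index 2 in ['a', 'd', 'e', 'b', 'c'] -> ['e', 'a', 'd', 'b', 'c']


Output: [2, 0, 4, 1, 4, 4, 3, 4, 3, 1, 2]
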